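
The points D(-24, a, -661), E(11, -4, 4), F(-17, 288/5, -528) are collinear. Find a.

73

Collinearity requires DE × DF = 0; each component is linear in a.
The x-component gives (532)a + (-38836) = 0, so a = 73.
The remaining components then also vanish.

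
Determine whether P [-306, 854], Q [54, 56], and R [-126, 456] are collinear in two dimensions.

PQ = (360, -798), PR = (180, -398).
Twice the signed area of △PQR is (360)(-398) − (-798)(180) = 360.
The area is nonzero, so the three points are not collinear.

No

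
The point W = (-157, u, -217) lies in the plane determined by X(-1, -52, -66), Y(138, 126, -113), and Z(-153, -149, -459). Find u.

A normal to the plane is n = XY × XZ = (-74513, 61771, 13573).
W lies in the plane iff n · XW = 0.
This gives (61771)u + (12786597) = 0, so u = -207.

-207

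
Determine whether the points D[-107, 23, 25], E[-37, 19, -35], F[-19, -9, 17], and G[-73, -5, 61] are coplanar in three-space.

Yes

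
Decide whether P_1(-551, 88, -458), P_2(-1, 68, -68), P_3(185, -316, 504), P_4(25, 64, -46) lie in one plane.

Yes

A normal to the plane through P_1, P_2, P_3 is n = P_1P_2 × P_1P_3 = (138320, -242060, -207480).
The plane has equation n·P = -2489760. For P_4: n·P_4 = -2489760.
Equal, so P_4 lies in the plane and all four are coplanar.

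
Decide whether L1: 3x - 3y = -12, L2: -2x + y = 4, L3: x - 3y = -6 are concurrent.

The three lines meet at one point iff the augmented coefficient matrix [aᵢ bᵢ cᵢ] has rank < 3, i.e. its determinant vanishes.
Here the determinant is -18.
Nonzero, so no common point exists.

No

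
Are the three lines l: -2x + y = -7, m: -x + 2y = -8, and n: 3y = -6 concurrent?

The three lines meet at one point iff the augmented coefficient matrix [aᵢ bᵢ cᵢ] has rank < 3, i.e. its determinant vanishes.
Here the determinant is -9.
Nonzero, so no common point exists.

No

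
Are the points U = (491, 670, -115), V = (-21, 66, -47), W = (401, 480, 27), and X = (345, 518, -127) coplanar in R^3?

A normal to the plane through U, V, W is n = UV × UW = (-72848, 66584, 42920).
The plane has equation n·P = 3907112. For X: n·X = 3907112.
Equal, so X lies in the plane and all four are coplanar.

Yes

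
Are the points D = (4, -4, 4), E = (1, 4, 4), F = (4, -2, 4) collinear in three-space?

No

DE = (-3, 8, 0), DF = (0, 2, 0).
DE × DF = (0, 0, -6).
The cross product is nonzero, so the points do not lie on one line.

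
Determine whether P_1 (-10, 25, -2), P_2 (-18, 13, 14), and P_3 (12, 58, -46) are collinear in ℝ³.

P_1P_2 = (-8, -12, 16), P_1P_3 = (22, 33, -44).
Each component of P_1P_3 is -11/4 times the corresponding component of P_1P_2, so P_1P_3 = -11/4·P_1P_2 and the points are collinear.

Yes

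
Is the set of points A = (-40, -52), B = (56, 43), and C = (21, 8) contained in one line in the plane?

AB = (96, 95), AC = (61, 60).
If collinear, AC would be a scalar multiple of AB. But (96)·(60) ≠ (95)·(61) (difference -35), so they are not parallel; the points are not collinear.

No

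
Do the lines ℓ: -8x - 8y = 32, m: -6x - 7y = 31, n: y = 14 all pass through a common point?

The three lines meet at one point iff the augmented coefficient matrix [aᵢ bᵢ cᵢ] has rank < 3, i.e. its determinant vanishes.
Here the determinant is 168.
Nonzero, so no common point exists.

No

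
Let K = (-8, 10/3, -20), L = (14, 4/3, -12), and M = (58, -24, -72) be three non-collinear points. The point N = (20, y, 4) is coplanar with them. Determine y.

14/3

The plane through K, L, M has equation (968/3)x + 1672y − (1408/3)z = 37136/3.
Substituting N: (1672)y + (4576) = 37136/3, so y = 14/3.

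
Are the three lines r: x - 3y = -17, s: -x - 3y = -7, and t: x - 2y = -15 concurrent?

Lines aᵢx + bᵢy = cᵢ with pairwise distinct directions are concurrent exactly when det[aᵢ bᵢ cᵢ] = 0.
Here the determinant is 12.
Nonzero, so no common point exists.

No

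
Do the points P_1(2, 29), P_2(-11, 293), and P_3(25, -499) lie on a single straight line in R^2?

P_1P_2 = (-13, 264), P_1P_3 = (23, -528).
det[P_1P_2; P_1P_3] = (-13)(-528) − (264)(23) = 792.
The determinant is nonzero, so they are not collinear.

No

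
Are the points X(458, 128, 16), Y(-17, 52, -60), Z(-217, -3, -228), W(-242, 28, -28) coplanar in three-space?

No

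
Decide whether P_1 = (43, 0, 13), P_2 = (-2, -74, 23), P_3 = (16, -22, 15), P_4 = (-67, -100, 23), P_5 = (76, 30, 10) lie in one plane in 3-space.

The plane through P_1, P_2, P_3 has normal n = P_1P_2 × P_1P_3 = (72, -180, -1008) and equation n·P = -10008.
Checking the remaining points: n·P_4 = -10008, n·P_5 = -10008.
All equal -10008, so all 5 points lie in one plane.

Yes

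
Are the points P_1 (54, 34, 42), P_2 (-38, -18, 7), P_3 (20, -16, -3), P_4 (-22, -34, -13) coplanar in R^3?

A normal to the plane through P_1, P_2, P_3 is n = P_1P_2 × P_1P_3 = (590, -2950, 2832).
The plane has equation n·P = 50504. For P_4: n·P_4 = 50504.
Equal, so P_4 lies in the plane and all four are coplanar.

Yes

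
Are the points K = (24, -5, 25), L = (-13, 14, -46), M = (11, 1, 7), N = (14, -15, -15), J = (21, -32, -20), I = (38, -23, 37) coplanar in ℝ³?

No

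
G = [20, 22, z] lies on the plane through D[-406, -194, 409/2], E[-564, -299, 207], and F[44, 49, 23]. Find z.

The plane through D, E, F has equation 18450x − 27552y + 8856z = -334560.
Substituting G: (8856)z + (-237144) = -334560, so z = -11.

-11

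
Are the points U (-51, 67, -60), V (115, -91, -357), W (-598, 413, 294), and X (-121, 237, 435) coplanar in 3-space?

Yes

With U as base: UV = (166, -158, -297), UW = (-547, 346, 354), UX = (-70, 170, 495).
UW × UX = (111090, 245985, -68770).
UV · (UW × UX) = 0.
The scalar triple product vanishes, so the four points are coplanar.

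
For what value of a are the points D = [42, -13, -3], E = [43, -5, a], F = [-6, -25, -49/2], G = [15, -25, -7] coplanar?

Normal to plane DFG: n = (-210, 777/2, 252); plane equation n·P = -29253/2.
Requiring n·E = -29253/2: (252)a + (-21945/2) = -29253/2.
So a = -29/2.

-29/2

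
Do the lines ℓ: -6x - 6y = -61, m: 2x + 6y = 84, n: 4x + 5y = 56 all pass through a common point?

No

Lines aᵢx + bᵢy = cᵢ with pairwise distinct directions are concurrent exactly when det[aᵢ bᵢ cᵢ] = 0.
Here the determinant is 14.
Nonzero, so no common point exists.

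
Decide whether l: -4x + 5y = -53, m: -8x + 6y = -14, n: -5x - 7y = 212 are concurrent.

Intersecting l and m: solving the 2×2 system gives (x, y) = (-31/2, -23).
Substitute into n: (-5)(-31/2) + (-7)(-23) = 477/2.
But n requires 212 ≠ 477/2, so the three lines have no common point.

No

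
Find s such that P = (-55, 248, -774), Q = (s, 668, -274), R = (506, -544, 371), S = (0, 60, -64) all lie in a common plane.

Normal to plane PRS: n = (-347060, -335335, -61908); plane equation n·X = -16157988.
Requiring n·Q = -16157988: (-347060)s + (-207040988) = -16157988.
So s = -550.

-550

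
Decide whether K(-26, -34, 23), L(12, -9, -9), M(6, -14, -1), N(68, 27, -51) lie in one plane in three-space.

No

A normal to the plane through K, L, M is n = KL × KM = (40, -112, -40).
The plane has equation n·P = 1848. For N: n·N = 1736.
1736 ≠ 1848, so N is off the plane.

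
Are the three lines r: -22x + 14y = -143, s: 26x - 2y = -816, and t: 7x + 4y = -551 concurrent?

Intersecting r and s: solving the 2×2 system gives (x, y) = (-1171/32, -2167/32).
Substitute into t: (7)(-1171/32) + (4)(-2167/32) = -16865/32.
But t requires -551 ≠ -16865/32, so the three lines have no common point.

No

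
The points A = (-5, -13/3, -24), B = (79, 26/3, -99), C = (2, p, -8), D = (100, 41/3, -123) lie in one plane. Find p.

-32/3

Normal to plane ABD: n = (63, 441, 147); plane equation n·P = -5754.
Requiring n·C = -5754: (441)p + (-1050) = -5754.
So p = -32/3.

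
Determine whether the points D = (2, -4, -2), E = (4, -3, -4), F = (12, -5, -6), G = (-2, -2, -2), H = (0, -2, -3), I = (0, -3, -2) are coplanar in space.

Yes

The plane through D, E, F has normal n = DE × DF = (-6, -12, -12) and equation n·P = 60.
Checking the remaining points: n·G = 60, n·H = 60, n·I = 60.
All equal 60, so all 6 points lie in one plane.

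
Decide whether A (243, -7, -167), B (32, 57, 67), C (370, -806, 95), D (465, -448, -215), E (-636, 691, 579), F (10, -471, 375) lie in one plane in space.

The plane through A, B, C has normal n = AB × AC = (203734, 85000, 160461) and equation n·P = 22115375.
Checking the remaining points: n·D = 22157195, n·E = 22067095, n·F = 22175215.
Since n·D = 22157195 ≠ 22115375, D is off the plane and the points are not all coplanar.

No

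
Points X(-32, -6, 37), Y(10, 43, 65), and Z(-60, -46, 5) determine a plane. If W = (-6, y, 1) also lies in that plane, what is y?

-5

Coplanarity requires XY · (XZ × XW) = 0.
XY = (42, 49, 28), XZ = (-28, -40, -32); the triple product is linear in y with coefficient 560 and constant term 2800.
Setting it to zero: y = -5.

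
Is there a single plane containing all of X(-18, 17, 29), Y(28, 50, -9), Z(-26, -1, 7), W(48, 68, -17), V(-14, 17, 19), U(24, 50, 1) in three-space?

The plane through X, Y, Z has normal n = XY × XZ = (-1410, 1316, -564) and equation n·P = 31396.
Checking the remaining points: n·W = 31396, n·V = 31396, n·U = 31396.
All equal 31396, so all 6 points lie in one plane.

Yes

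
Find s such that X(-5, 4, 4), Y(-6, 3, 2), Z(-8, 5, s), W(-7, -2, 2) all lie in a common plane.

-4

Normal to plane XYW: n = (-10, 2, 4); plane equation n·P = 74.
Requiring n·Z = 74: (4)s + (90) = 74.
So s = -4.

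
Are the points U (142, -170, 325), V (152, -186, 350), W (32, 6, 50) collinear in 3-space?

Yes

UV = (10, -16, 25), UW = (-110, 176, -275).
Each component of UW is -11 times the corresponding component of UV, so UW = -11·UV and the points are collinear.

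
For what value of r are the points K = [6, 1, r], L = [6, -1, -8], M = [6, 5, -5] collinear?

Collinearity requires KL × KM = 0; each component is linear in r.
The x-component gives (6)r + (42) = 0, so r = -7.
The remaining components then also vanish.

-7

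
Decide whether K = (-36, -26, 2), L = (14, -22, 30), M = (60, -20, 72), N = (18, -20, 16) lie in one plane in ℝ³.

A normal to the plane through K, L, M is n = KL × KM = (112, -812, -84).
The plane has equation n·P = 16912. For N: n·N = 16912.
Equal, so N lies in the plane and all four are coplanar.

Yes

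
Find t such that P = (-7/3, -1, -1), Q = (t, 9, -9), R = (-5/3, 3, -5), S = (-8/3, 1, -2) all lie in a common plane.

-2

Normal to plane PRS: n = (4, 2, 8/3); plane equation n·X = -14.
Requiring n·Q = -14: (4)t + (-6) = -14.
So t = -2.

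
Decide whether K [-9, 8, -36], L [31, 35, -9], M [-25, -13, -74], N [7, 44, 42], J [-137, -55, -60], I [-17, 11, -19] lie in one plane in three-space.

The plane through K, L, M has normal n = KL × KM = (-459, 1088, -408) and equation n·P = 27523.
Checking the remaining points: n·N = 27523, n·J = 27523, n·I = 27523.
All equal 27523, so all 6 points lie in one plane.

Yes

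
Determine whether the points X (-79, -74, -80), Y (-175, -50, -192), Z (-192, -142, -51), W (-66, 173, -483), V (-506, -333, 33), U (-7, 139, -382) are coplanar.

Yes

The plane through X, Y, Z has normal n = XY × XZ = (-6920, 15440, 9240) and equation n·P = -1335080.
Checking the remaining points: n·W = -1335080, n·V = -1335080, n·U = -1335080.
All equal -1335080, so all 6 points lie in one plane.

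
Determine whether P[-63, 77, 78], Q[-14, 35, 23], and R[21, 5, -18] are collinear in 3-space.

PQ = (49, -42, -55), PR = (84, -72, -96).
PQ × PR = (72, 84, 0).
The cross product is nonzero, so the points do not lie on one line.

No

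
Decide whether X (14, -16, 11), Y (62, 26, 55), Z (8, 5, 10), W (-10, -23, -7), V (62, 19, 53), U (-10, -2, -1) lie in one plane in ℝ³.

The plane through X, Y, Z has normal n = XY × XZ = (-966, -216, 1260) and equation n·P = 3792.
Checking the remaining points: n·W = 5808, n·V = 2784, n·U = 8832.
Since n·W = 5808 ≠ 3792, W is off the plane and the points are not all coplanar.

No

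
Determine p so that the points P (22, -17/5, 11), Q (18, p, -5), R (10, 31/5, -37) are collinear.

Collinearity requires PQ × PR = 0; each component is linear in p.
The x-component gives (-48)p + (-48/5) = 0, so p = -1/5.
The remaining components then also vanish.

-1/5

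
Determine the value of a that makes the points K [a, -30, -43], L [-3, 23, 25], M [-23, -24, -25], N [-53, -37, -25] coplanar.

The points are coplanar iff KL · (KM × KN) = 0.
Expanding, this is linear in a: (650)a + (3250) = 0.
So a = -5.

-5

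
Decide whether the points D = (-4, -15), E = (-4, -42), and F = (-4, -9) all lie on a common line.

Yes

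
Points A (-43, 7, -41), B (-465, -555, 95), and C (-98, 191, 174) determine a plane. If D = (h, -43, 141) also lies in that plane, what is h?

A normal to the plane is n = AB × AC = (-145854, 83250, -108558).
D lies in the plane iff n · AD = 0.
This gives (-145854)h + (-30191778) = 0, so h = -207.

-207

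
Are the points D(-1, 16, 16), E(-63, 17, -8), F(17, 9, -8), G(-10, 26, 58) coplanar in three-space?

A normal to the plane through D, E, F is n = DE × DF = (-192, -1920, 416).
The plane has equation n·P = -23872. For G: n·G = -23872.
Equal, so G lies in the plane and all four are coplanar.

Yes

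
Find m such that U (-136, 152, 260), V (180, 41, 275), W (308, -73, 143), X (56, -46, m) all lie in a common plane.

Normal to plane UVW: n = (16362, 43632, -21816); plane equation n·P = -1265328.
Requiring n·X = -1265328: (-21816)m + (-1090800) = -1265328.
So m = 8.

8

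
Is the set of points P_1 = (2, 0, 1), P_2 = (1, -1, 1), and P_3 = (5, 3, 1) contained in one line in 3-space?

Yes

P_1P_2 = (-1, -1, 0), P_1P_3 = (3, 3, 0).
P_1P_2 × P_1P_3 = (0, 0, 0).
The cross product vanishes, so the three points are collinear.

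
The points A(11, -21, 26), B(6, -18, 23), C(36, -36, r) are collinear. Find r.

41

Direction AB = (-5, 3, -3). From the x-coordinate of C, the parameter along the line is τ = (36 − 11)/(-5) = -5.
Then r = 26 + (-5)·(-3) = 41.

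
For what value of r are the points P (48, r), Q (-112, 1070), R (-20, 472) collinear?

30

The three points are collinear iff det[PQ; PR] = 0.
This determinant is linear in r: (92)r + (-2760) = 0, so r = 30.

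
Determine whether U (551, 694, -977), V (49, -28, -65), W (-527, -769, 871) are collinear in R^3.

No

UV = (-502, -722, 912), UW = (-1078, -1463, 1848).
UV × UW = (0, -55440, -43890).
The cross product is nonzero, so the points do not lie on one line.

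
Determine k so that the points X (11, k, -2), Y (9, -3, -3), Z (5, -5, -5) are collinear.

-2

Direction YZ = (-4, -2, -2). From the x-coordinate of X, the parameter along the line is τ = (11 − 9)/(-4) = -1/2.
Then k = (-3) + (-1/2)·(-2) = -2.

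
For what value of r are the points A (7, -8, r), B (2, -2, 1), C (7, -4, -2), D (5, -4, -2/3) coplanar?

-4/3

Coplanarity ⇔ det[AB; AC; AD] = 0.
Expanding, this is linear in r: (4)r + (16/3) = 0.
So r = -4/3.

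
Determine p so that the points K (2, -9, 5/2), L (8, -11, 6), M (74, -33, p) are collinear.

89/2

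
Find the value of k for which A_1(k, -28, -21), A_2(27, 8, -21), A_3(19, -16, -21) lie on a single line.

Direction A_2A_3 = (-8, -24, 0). From the y-coordinate of A_1, the parameter along the line is τ = (-28 − 8)/(-24) = 3/2.
Then k = 27 + 3/2·(-8) = 15.

15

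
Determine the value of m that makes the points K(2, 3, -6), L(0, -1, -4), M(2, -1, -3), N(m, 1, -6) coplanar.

Normal to plane KLM: n = (-4, 6, 8); plane equation n·P = -38.
Requiring n·N = -38: (-4)m + (-42) = -38.
So m = -1.

-1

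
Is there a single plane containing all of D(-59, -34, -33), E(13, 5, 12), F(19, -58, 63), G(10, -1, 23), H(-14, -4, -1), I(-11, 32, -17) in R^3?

The plane through D, E, F has normal n = DE × DF = (4824, -3402, -4770) and equation n·P = -11538.
Checking the remaining points: n·G = -58068, n·H = -49158, n·I = -80838.
Since n·G = -58068 ≠ -11538, G is off the plane and the points are not all coplanar.

No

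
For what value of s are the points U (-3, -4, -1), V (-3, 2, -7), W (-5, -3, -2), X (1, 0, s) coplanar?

Normal to plane UVW: n = (0, 12, 12); plane equation n·P = -60.
Requiring n·X = -60: (12)s + (0) = -60.
So s = -5.

-5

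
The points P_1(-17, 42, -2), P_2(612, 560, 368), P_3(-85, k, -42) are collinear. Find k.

-14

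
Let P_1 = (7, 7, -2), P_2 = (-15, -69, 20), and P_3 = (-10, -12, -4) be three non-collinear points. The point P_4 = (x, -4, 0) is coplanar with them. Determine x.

A normal to the plane is n = P_1P_2 × P_1P_3 = (570, -418, -874).
P_4 lies in the plane iff n · P_1P_4 = 0.
This gives (570)x + (-1140) = 0, so x = 2.

2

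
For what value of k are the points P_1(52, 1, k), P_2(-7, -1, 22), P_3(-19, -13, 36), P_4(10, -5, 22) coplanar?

Coplanarity ⇔ det[P_1P_2; P_1P_3; P_1P_4] = 0.
Expanding, this is linear in k: (-252)k + (1764) = 0.
So k = 7.

7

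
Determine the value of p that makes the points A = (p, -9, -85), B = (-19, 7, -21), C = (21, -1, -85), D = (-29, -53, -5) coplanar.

The points are coplanar iff AB · (AC × AD) = 0.
Expanding, this is linear in p: (3968)p + (-83328) = 0.
So p = 21.

21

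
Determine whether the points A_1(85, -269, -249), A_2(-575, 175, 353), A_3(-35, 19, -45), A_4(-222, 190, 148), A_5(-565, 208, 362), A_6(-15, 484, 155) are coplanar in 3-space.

No

The plane through A_1, A_2, A_3 has normal n = A_1A_2 × A_1A_3 = (-82800, 62400, -136800) and equation n·P = 10239600.
Checking the remaining points: n·A_4 = 9991200, n·A_5 = 10239600, n·A_6 = 10239600.
Since n·A_4 = 9991200 ≠ 10239600, A_4 is off the plane and the points are not all coplanar.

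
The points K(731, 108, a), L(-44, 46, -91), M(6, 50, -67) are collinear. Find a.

Direction LM = (50, 4, 24). From the x-coordinate of K, the parameter along the line is τ = (731 − (-44))/50 = 31/2.
Then a = (-91) + 31/2·(24) = 281.

281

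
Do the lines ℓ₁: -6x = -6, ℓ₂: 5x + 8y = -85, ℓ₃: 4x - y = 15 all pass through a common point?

Lines aᵢx + bᵢy = cᵢ with pairwise distinct directions are concurrent exactly when det[aᵢ bᵢ cᵢ] = 0.
Here the determinant is 12.
Nonzero, so no common point exists.

No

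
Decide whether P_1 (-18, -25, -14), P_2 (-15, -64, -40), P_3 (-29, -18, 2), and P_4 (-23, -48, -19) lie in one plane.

With P_1 as base: P_1P_2 = (3, -39, -26), P_1P_3 = (-11, 7, 16), P_1P_4 = (-5, -23, -5).
P_1P_3 × P_1P_4 = (333, -135, 288).
P_1P_2 · (P_1P_3 × P_1P_4) = -1224.
Since -1224 ≠ 0, the four points are not coplanar.

No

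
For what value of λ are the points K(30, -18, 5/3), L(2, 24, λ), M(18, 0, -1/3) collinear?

Collinearity requires KL × KM = 0; each component is linear in λ.
The x-component gives (-18)λ + (-54) = 0, so λ = -3.
The remaining components then also vanish.

-3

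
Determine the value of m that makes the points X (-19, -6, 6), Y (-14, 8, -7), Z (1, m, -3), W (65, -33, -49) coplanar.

-19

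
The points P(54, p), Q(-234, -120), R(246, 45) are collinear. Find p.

Collinearity: (P − Q) must be parallel to (R − Q) = (480, 165).
Cross-multiplying the components: (p − (-120))·(480) = (288)·(165).
Solving gives p = -21.

-21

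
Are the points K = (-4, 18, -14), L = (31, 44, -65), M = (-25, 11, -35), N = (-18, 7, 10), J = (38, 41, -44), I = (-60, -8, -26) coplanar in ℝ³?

No

The plane through K, L, M has normal n = KL × KM = (-903, 1806, 301) and equation n·P = 31906.
Checking the remaining points: n·N = 31906, n·J = 26488, n·I = 31906.
Since n·J = 26488 ≠ 31906, J is off the plane and the points are not all coplanar.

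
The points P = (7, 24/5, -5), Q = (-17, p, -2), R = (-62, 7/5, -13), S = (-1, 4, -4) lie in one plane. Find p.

12/5

Coplanarity ⇔ det[PQ; PR; PS] = 0.
Expanding, this is linear in p: (133)p + (-1596/5) = 0.
So p = 12/5.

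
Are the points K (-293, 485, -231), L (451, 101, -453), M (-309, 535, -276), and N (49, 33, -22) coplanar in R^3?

No

A normal to the plane through K, L, M is n = KL × KM = (28380, 37032, 31056).
The plane has equation n·P = 2471244. For N: n·N = 1929444.
1929444 ≠ 2471244, so N is off the plane.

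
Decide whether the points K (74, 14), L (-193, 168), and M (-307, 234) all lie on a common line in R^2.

KL = (-267, 154), KM = (-381, 220).
det[KL; KM] = (-267)(220) − (154)(-381) = -66.
The determinant is nonzero, so they are not collinear.

No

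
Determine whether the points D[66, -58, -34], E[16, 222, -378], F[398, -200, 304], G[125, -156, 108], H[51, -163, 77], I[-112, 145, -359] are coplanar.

No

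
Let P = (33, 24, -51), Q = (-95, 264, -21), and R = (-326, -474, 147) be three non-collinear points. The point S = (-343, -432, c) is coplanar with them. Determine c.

150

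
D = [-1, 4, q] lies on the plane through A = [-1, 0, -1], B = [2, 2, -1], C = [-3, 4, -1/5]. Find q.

The plane through A, B, C has equation (8/5)x − (12/5)y + 16z = -88/5.
Substituting D: (16)q + (-56/5) = -88/5, so q = -2/5.

-2/5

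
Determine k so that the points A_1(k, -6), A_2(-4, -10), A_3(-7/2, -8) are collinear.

-3

Collinearity: (A_1 − A_2) must be parallel to (A_3 − A_2) = (1/2, 2).
Cross-multiplying the components: (k − (-4))·(2) = (4)·(1/2).
Solving gives k = -3.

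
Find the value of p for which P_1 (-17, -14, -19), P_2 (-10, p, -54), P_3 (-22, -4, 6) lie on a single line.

Collinearity requires P_1P_2 × P_1P_3 = 0; each component is linear in p.
The x-component gives (25)p + (700) = 0, so p = -28.
The remaining components then also vanish.

-28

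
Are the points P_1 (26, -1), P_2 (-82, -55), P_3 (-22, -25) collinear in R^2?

Yes

P_1P_2 = (-108, -54), P_1P_3 = (-48, -24).
det[P_1P_2; P_1P_3] = (-108)(-24) − (-54)(-48) = 0.
The determinant is zero, so the points are collinear.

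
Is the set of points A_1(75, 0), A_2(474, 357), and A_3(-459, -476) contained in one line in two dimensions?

A_1A_2 = (399, 357), A_1A_3 = (-534, -476).
det[A_1A_2; A_1A_3] = (399)(-476) − (357)(-534) = 714.
The determinant is nonzero, so they are not collinear.

No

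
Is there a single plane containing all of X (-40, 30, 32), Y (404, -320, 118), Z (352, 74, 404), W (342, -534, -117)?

No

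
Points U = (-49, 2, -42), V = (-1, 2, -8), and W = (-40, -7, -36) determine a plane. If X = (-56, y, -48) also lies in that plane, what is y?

A normal to the plane is n = UV × UW = (306, 18, -432).
X lies in the plane iff n · UX = 0.
This gives (18)y + (414) = 0, so y = -23.

-23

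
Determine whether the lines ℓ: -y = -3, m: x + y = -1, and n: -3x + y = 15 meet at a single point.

Intersecting ℓ and m: solving the 2×2 system gives (x, y) = (-4, 3).
Substitute into n: (-3)(-4) + (1)(3) = 15.
This equals 15, so (-4, 3) lies on all three lines and they are concurrent.

Yes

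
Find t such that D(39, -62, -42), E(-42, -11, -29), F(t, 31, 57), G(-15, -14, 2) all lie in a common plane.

-56

The points are coplanar iff DE · (DF × DG) = 0.
Expanding, this is linear in t: (-1620)t + (-90720) = 0.
So t = -56.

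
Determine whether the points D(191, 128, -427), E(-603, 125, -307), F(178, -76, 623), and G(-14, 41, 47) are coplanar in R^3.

No

A normal to the plane through D, E, F is n = DE × DF = (21330, 832140, 161937).
The plane has equation n·P = 41440851. For G: n·G = 41430159.
41430159 ≠ 41440851, so G is off the plane.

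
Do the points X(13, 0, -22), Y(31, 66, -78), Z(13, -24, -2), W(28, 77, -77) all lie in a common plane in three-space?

No

The four points are coplanar iff the 3×3 determinant with rows XY, XZ, XW is zero.
Rows: (18, 66, -56), (0, -24, 20), (15, 77, -55).
Expanding along the first row: (18)(-220) − (66)(-300) + (-56)(360) = -4320.
Nonzero ⇒ not coplanar.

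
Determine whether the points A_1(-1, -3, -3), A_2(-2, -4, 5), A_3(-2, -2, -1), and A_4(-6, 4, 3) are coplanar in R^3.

No

A normal to the plane through A_1, A_2, A_3 is n = A_1A_2 × A_1A_3 = (-10, -6, -2).
The plane has equation n·P = 34. For A_4: n·A_4 = 30.
30 ≠ 34, so A_4 is off the plane.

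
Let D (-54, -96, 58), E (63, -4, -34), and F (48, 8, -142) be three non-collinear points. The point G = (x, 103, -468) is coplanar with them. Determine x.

96

A normal to the plane is n = DE × DF = (-8832, 14016, 2784).
G lies in the plane iff n · DG = 0.
This gives (-8832)x + (847872) = 0, so x = 96.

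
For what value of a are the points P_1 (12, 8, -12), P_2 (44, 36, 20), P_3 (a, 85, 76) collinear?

100

Collinearity requires P_1P_2 × P_1P_3 = 0; each component is linear in a.
The y-component gives (32)a + (-3200) = 0, so a = 100.
The remaining components then also vanish.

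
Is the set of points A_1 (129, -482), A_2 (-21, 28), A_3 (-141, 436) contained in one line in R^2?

A_1A_2 = (-150, 510), A_1A_3 = (-270, 918).
det[A_1A_2; A_1A_3] = (-150)(918) − (510)(-270) = 0.
The determinant is zero, so the points are collinear.

Yes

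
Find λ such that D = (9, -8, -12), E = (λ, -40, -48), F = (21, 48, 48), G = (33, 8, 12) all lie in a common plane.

-3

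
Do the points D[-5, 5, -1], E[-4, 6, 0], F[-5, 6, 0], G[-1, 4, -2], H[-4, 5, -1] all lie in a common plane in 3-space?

The plane through D, E, F has normal n = DE × DF = (0, -1, 1) and equation n·P = -6.
Checking the remaining points: n·G = -6, n·H = -6.
All equal -6, so all 5 points lie in one plane.

Yes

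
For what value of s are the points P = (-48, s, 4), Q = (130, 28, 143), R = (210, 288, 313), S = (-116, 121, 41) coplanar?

-43

The points are coplanar iff PQ · (PR × PS) = 0.
Expanding, this is linear in s: (33660)s + (1447380) = 0.
So s = -43.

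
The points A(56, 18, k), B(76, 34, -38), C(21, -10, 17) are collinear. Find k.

Direction BC = (-55, -44, 55). From the x-coordinate of A, the parameter along the line is τ = (56 − 76)/(-55) = 4/11.
Then k = (-38) + 4/11·(55) = -18.

-18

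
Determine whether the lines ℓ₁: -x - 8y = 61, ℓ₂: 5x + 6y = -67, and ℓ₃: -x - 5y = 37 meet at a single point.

Intersecting ℓ₁ and ℓ₂: solving the 2×2 system gives (x, y) = (-5, -7).
Substitute into ℓ₃: (-1)(-5) + (-5)(-7) = 40.
But ℓ₃ requires 37 ≠ 40, so the three lines have no common point.

No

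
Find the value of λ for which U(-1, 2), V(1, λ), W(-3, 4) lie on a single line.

0

The three points are collinear iff det[UV; UW] = 0.
This determinant is linear in λ: (2)λ + (0) = 0, so λ = 0.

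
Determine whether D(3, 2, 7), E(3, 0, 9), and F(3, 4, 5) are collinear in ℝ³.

DE = (0, -2, 2), DF = (0, 2, -2).
DE × DF = (0, 0, 0).
The cross product vanishes, so the three points are collinear.

Yes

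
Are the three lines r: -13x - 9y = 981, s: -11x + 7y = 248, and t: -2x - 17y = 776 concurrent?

Intersecting r and s: solving the 2×2 system gives (x, y) = (-9099/190, -7567/190).
Substitute into t: (-2)(-9099/190) + (-17)(-7567/190) = 146837/190.
But t requires 776 ≠ 146837/190, so the three lines have no common point.

No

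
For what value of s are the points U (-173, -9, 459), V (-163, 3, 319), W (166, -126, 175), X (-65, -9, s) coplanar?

The points are coplanar iff UV · (UW × UX) = 0.
Expanding, this is linear in s: (-5238)s + (267138) = 0.
So s = 51.

51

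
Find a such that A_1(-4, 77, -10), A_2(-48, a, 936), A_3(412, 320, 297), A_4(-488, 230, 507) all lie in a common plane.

539

Normal to plane A_1A_3A_4: n = (78660, -363660, 181260); plane equation n·P = -30129060.
Requiring n·A_2 = -30129060: (-363660)a + (165883680) = -30129060.
So a = 539.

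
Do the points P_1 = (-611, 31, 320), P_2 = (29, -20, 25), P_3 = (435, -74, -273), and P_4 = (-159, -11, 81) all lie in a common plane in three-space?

With P_1 as base: P_1P_2 = (640, -51, -295), P_1P_3 = (1046, -105, -593), P_1P_4 = (452, -42, -239).
P_1P_3 × P_1P_4 = (189, -18042, 3528).
P_1P_2 · (P_1P_3 × P_1P_4) = 342.
Since 342 ≠ 0, the four points are not coplanar.

No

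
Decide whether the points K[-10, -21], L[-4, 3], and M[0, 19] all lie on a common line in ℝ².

KL = (6, 24), KM = (10, 40).
det[KL; KM] = (6)(40) − (24)(10) = 0.
The determinant is zero, so the points are collinear.

Yes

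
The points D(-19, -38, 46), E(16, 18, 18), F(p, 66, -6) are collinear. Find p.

46

Collinearity requires DE × DF = 0; each component is linear in p.
The y-component gives (-28)p + (1288) = 0, so p = 46.
The remaining components then also vanish.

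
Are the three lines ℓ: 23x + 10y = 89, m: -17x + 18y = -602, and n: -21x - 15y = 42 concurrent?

No

Lines aᵢx + bᵢy = cᵢ with pairwise distinct directions are concurrent exactly when det[aᵢ bᵢ cᵢ] = 0.
Here the determinant is -405.
Nonzero, so no common point exists.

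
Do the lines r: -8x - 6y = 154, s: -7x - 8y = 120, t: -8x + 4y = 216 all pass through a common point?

Intersecting r and s: solving the 2×2 system gives (x, y) = (-256/11, 59/11).
Substitute into t: (-8)(-256/11) + (4)(59/11) = 2284/11.
But t requires 216 ≠ 2284/11, so the three lines have no common point.

No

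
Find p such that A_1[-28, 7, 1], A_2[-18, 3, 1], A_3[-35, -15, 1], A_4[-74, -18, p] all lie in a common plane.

1

Coplanarity ⇔ det[A_1A_2; A_1A_3; A_1A_4] = 0.
Expanding, this is linear in p: (-248)p + (248) = 0.
So p = 1.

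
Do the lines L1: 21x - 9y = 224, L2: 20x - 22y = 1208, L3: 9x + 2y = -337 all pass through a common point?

No

Lines aᵢx + bᵢy = cᵢ with pairwise distinct directions are concurrent exactly when det[aᵢ bᵢ cᵢ] = 0.
Here the determinant is -238.
Nonzero, so no common point exists.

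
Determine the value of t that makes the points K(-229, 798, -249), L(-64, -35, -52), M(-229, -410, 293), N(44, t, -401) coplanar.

485

Normal to plane KLM: n = (-213510, -89430, -199320); plane equation n·P = 27159330.
Requiring n·N = 27159330: (-89430)t + (70532880) = 27159330.
So t = 485.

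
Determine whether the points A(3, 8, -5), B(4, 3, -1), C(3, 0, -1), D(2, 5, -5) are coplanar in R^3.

Yes

A normal to the plane through A, B, C is n = AB × AC = (12, -4, -8).
The plane has equation n·P = 44. For D: n·D = 44.
Equal, so D lies in the plane and all four are coplanar.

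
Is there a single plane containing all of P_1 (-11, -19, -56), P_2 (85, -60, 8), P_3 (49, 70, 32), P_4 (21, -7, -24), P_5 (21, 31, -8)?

The plane through P_1, P_2, P_3 has normal n = P_1P_2 × P_1P_3 = (-9304, -4608, 11004) and equation n·P = -426328.
Checking the remaining points: n·P_4 = -427224, n·P_5 = -426264.
Since n·P_4 = -427224 ≠ -426328, P_4 is off the plane and the points are not all coplanar.

No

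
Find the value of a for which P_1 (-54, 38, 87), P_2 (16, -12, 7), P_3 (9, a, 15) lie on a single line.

-7

Collinearity requires P_1P_2 × P_1P_3 = 0; each component is linear in a.
The x-component gives (80)a + (560) = 0, so a = -7.
The remaining components then also vanish.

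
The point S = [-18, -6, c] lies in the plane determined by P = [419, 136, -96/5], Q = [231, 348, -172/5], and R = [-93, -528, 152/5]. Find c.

-8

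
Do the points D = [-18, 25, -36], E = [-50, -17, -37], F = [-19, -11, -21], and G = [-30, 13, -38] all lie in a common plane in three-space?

A normal to the plane through D, E, F is n = DE × DF = (-666, 481, 1110).
The plane has equation n·P = -15947. For G: n·G = -15947.
Equal, so G lies in the plane and all four are coplanar.

Yes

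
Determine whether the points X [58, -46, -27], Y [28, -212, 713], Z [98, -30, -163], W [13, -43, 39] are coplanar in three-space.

Yes

With X as base: XY = (-30, -166, 740), XZ = (40, 16, -136), XW = (-45, 3, 66).
XZ × XW = (1464, 3480, 840).
XY · (XZ × XW) = 0.
The scalar triple product vanishes, so the four points are coplanar.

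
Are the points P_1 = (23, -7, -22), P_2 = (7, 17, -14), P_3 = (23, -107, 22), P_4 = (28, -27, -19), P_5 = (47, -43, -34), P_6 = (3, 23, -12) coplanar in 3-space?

The plane through P_1, P_2, P_3 has normal n = P_1P_2 × P_1P_3 = (1856, 704, 1600) and equation n·P = 2560.
Checking the remaining points: n·P_4 = 2560, n·P_5 = 2560, n·P_6 = 2560.
All equal 2560, so all 6 points lie in one plane.

Yes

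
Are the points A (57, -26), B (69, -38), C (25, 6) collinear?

AB = (12, -12), AC = (-32, 32).
Twice the signed area of △ABC is (12)(32) − (-12)(-32) = 0.
The triangle is degenerate (zero area), so the points are collinear.

Yes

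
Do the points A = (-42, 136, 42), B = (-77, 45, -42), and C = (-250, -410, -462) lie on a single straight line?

AB = (-35, -91, -84), AC = (-208, -546, -504).
Comparing components 3 and 1: (-84)(-208) − (-35)(-504) = -168 ≠ 0, so AB and AC are not parallel and the points are not collinear.

No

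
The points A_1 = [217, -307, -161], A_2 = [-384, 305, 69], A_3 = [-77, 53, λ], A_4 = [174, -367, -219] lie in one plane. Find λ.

-5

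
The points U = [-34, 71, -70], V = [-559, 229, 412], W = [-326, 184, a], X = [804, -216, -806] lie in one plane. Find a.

174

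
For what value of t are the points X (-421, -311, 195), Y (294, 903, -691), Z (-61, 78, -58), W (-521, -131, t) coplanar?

Coplanarity ⇔ det[XY; XZ; XW] = 0.
Expanding, this is linear in t: (-158905)t + (2383575) = 0.
So t = 15.

15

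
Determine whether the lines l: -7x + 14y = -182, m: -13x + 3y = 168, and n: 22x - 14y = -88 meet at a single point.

Intersecting l and m: solving the 2×2 system gives (x, y) = (-18, -22).
Substitute into n: (22)(-18) + (-14)(-22) = -88.
This equals -88, so (-18, -22) lies on all three lines and they are concurrent.

Yes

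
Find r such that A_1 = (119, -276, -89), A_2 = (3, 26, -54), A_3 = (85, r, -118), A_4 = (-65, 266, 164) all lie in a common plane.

-200

Normal to plane A_1A_2A_4: n = (57436, 22908, -7304); plane equation n·P = 1162332.
Requiring n·A_3 = 1162332: (22908)r + (5743932) = 1162332.
So r = -200.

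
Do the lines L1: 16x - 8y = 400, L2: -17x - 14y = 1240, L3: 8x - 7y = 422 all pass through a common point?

Intersecting L1 and L2: solving the 2×2 system gives (x, y) = (-12, -74).
Substitute into L3: (8)(-12) + (-7)(-74) = 422.
This equals 422, so (-12, -74) lies on all three lines and they are concurrent.

Yes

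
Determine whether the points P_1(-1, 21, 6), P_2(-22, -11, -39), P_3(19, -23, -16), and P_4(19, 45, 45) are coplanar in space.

The four points are coplanar iff the 3×3 determinant with rows P_1P_2, P_1P_3, P_1P_4 is zero.
Rows: (-21, -32, -45), (20, -44, -22), (20, 24, 39).
Expanding along the first row: (-21)(-1188) − (-32)(1220) + (-45)(1360) = 2788.
Nonzero ⇒ not coplanar.

No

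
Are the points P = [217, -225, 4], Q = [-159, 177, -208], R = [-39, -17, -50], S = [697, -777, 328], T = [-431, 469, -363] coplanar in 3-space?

Yes

The plane through P, Q, R has normal n = PQ × PR = (22388, 33968, 24704) and equation n·X = -2685788.
Checking the remaining points: n·S = -2685788, n·T = -2685788.
All equal -2685788, so all 5 points lie in one plane.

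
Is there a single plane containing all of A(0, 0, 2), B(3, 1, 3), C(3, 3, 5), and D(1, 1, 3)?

Yes

The four points are coplanar iff the 3×3 determinant with rows AB, AC, AD is zero.
Rows: (3, 1, 1), (3, 3, 3), (1, 1, 1).
Expanding along the first row: (3)(0) − (1)(0) + (1)(0) = 0.
Zero determinant ⇒ coplanar.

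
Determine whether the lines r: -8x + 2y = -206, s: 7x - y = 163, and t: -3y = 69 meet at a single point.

Intersecting r and s: solving the 2×2 system gives (x, y) = (20, -23).
Substitute into t: (0)(20) + (-3)(-23) = 69.
This equals 69, so (20, -23) lies on all three lines and they are concurrent.

Yes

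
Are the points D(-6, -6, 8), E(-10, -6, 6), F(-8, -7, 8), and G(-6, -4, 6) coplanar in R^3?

The four points are coplanar iff the 3×3 determinant with rows DE, DF, DG is zero.
Rows: (-4, 0, -2), (-2, -1, 0), (0, 2, -2).
Expanding along the first row: (-4)(2) − (0)(4) + (-2)(-4) = 0.
Zero determinant ⇒ coplanar.

Yes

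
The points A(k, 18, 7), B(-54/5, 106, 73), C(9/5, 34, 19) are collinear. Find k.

23/5

Direction BC = (63/5, -72, -54). From the y-coordinate of A, the parameter along the line is τ = (18 − 106)/(-72) = 11/9.
Then k = (-54/5) + 11/9·(63/5) = 23/5.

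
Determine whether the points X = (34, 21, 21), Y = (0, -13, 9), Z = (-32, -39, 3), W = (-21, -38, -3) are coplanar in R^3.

A normal to the plane through X, Y, Z is n = XY × XZ = (-108, 180, -204).
The plane has equation n·P = -4176. For W: n·W = -3960.
-3960 ≠ -4176, so W is off the plane.

No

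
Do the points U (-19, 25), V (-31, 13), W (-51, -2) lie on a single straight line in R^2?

UV = (-12, -12), UW = (-32, -27).
Twice the signed area of △UVW is (-12)(-27) − (-12)(-32) = -60.
The area is nonzero, so the three points are not collinear.

No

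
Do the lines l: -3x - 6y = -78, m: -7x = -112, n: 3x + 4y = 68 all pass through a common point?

Yes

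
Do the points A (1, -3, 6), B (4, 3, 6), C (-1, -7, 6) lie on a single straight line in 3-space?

AB = (3, 6, 0), AC = (-2, -4, 0).
Each component of AC is -2/3 times the corresponding component of AB, so AC = -2/3·AB and the points are collinear.

Yes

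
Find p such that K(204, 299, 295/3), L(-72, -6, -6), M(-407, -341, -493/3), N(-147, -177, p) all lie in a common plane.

45

Coplanarity ⇔ det[KL; KM; KN] = 0.
Expanding, this is linear in p: (-9715)p + (437175) = 0.
So p = 45.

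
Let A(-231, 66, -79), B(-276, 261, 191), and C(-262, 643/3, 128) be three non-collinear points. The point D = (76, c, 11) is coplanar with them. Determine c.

71/3

A normal to the plane is n = AB × AC = (315, 945, -630).
D lies in the plane iff n · AD = 0.
This gives (945)c + (-22365) = 0, so c = 71/3.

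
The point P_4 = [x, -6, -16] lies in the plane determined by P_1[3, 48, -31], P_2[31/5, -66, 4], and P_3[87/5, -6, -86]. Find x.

A normal to the plane is n = P_1P_2 × P_1P_3 = (8160, 680, 7344/5).
P_4 lies in the plane iff n · P_1P_4 = 0.
This gives (8160)x + (-39168) = 0, so x = 24/5.

24/5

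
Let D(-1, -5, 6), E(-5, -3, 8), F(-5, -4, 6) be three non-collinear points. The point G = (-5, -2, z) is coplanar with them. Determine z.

10

The plane through D, E, F has equation −2x − 8y + 4z = 66.
Substituting G: (4)z + (26) = 66, so z = 10.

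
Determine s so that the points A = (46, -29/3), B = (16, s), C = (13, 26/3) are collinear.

The three points are collinear iff det[AB; AC] = 0.
This determinant is linear in s: (33)s + (-231) = 0, so s = 7.

7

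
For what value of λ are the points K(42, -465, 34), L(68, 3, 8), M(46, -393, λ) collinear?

30

Collinearity requires KL × KM = 0; each component is linear in λ.
The x-component gives (468)λ + (-14040) = 0, so λ = 30.
The remaining components then also vanish.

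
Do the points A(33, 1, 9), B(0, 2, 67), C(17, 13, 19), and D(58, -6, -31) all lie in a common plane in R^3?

No

With A as base: AB = (-33, 1, 58), AC = (-16, 12, 10), AD = (25, -7, -40).
AC × AD = (-410, -390, -188).
AB · (AC × AD) = 2236.
Since 2236 ≠ 0, the four points are not coplanar.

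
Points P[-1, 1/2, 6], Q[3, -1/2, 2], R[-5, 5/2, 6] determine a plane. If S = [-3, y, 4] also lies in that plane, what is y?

2

A normal to the plane is n = PQ × PR = (8, 16, 4).
S lies in the plane iff n · PS = 0.
This gives (16)y + (-32) = 0, so y = 2.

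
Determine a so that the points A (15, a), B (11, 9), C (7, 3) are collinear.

15

The three points are collinear iff det[AB; AC] = 0.
This determinant is linear in a: (-4)a + (60) = 0, so a = 15.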